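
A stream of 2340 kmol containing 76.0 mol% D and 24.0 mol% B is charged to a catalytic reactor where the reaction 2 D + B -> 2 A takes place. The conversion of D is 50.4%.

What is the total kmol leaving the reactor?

D reacted = 0.504 × 1778 = 896.3 kmol; ν_D = −2, so ξ = 896.3/2 = 448.2 kmol.
Outlet amounts (n = n₀ + ν ξ):
  D: 1778 − 2(448.2) = 882.1
  B: 561.6 − 1(448.2) = 113.4
  A: 0 + 2(448.2) = 896.3
Total out = 882.1 + 113.4 + 896.3 = 1892 kmol.

1890 kmol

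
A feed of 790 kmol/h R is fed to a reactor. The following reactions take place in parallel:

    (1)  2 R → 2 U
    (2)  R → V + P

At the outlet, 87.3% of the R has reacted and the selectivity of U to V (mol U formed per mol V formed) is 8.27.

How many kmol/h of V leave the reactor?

Conversion of R: R consumed = 0.873 × 790 = 689.7 kmol/h = 2ξ₁ + 1ξ₂.
Selectivity: 2ξ₁ / (1ξ₂) = 8.27 → ξ₁ = 4.135 ξ₂.
Substitute: (2·4.135 + 1) ξ₂ = 689.7 → ξ₂ = 74.4 kmol/h, ξ₁ = 307.6 kmol/h.
Outlet amounts (n = n₀ + Σ ν·ξ):
  R: 790 − 2(307.6) − 1(74.4) = 100.3
  U: 0 + 2(307.6) = 615.3
  V: 0 + 1(74.4) = 74.4
  P: 0 + 1(74.4) = 74.4

74.4 kmol/h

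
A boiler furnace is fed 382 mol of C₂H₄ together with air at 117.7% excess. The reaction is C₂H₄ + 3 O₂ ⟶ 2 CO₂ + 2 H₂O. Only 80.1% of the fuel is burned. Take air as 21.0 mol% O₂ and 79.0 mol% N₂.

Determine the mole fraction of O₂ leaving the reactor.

0.129

Stoichiometric O₂ = 3 × 382 = 1146 mol; O₂ fed = 1146 × 2.177 = 2495 mol.
N₂ fed = 2495 × 79/21 = 9385 mol.
Fuel reacted = 0.801 × 382 → ξ = 306 mol.
Outlet (n = n₀ + ν ξ):
  C₂H₄: 382 − 1(306) = 76.02
  O₂: 2495 − 3(306) = 1577
  N₂: 9385 (inert)
  CO₂: 0 + 2(306) = 612
  H₂O: 0 + 2(306) = 612
Total out = 12260 mol; y_O₂ = 1577 / 12260 = 0.1286.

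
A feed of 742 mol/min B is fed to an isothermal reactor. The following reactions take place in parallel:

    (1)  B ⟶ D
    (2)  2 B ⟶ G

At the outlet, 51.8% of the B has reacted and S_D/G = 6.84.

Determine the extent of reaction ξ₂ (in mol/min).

ξ₂ = 43.5 mol/min

Conversion of B: B consumed = 0.518 × 742 = 384.4 mol/min = 1ξ₁ + 2ξ₂.
Selectivity: 1ξ₁ / (1ξ₂) = 6.84 → ξ₁ = 6.84 ξ₂.
Substitute: (1·6.84 + 2) ξ₂ = 384.4 → ξ₂ = 43.48 mol/min, ξ₁ = 297.4 mol/min.
Outlet amounts (n = n₀ + Σ ν·ξ):
  B: 742 − 1(297.4) − 2(43.48) = 357.6
  D: 0 + 1(297.4) = 297.4
  G: 0 + 1(43.48) = 43.48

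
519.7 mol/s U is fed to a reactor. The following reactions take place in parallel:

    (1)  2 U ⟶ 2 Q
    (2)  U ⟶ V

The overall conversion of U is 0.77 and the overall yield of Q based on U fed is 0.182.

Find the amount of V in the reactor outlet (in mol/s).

306 mol/s

Yield of Q: 2ξ₁ / 519.7 = 0.182 → ξ₁ = 47.29 mol/s.
Conversion of U: 2ξ₁ + 1ξ₂ = 0.77 × 519.7 = 400.2 → ξ₂ = 305.6 mol/s.
Outlet amounts (n = n₀ + Σ ν·ξ):
  U: 519.7 − 2(47.29) − 1(305.6) = 119.5
  Q: 0 + 2(47.29) = 94.59
  V: 0 + 1(305.6) = 305.6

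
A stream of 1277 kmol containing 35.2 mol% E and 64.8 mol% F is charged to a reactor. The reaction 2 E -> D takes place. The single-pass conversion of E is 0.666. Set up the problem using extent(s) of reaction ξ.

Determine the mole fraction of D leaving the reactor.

E reacted = 0.666 × 449.5 = 299.4 kmol; ν_E = −2, so ξ = 299.4/2 = 149.7 kmol.
Outlet amounts (n = n₀ + ν ξ):
  E: 449.5 − 2(149.7) = 150.1
  D: 0 + 1(149.7) = 149.7
  F: 827.5 (inert)
Total out = 1127 kmol; y_D = 149.7 / 1127 = 0.1328.

0.133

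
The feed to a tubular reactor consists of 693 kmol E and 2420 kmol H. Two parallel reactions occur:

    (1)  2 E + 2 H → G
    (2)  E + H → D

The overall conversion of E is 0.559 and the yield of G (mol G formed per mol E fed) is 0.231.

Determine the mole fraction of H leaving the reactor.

Yield of G: 1ξ₁ / 693 = 0.231 → ξ₁ = 160.1 kmol.
Conversion of E: 2ξ₁ + 1ξ₂ = 0.559 × 693 = 387.4 → ξ₂ = 67.22 kmol.
Outlet amounts (n = n₀ + Σ ν·ξ):
  E: 693 − 2(160.1) − 1(67.22) = 305.6
  H: 2420 − 2(160.1) − 1(67.22) = 2033
  G: 0 + 1(160.1) = 160.1
  D: 0 + 1(67.22) = 67.22
Total out = 2566 kmol; y_H = 2033 / 2566 = 0.7923.

0.792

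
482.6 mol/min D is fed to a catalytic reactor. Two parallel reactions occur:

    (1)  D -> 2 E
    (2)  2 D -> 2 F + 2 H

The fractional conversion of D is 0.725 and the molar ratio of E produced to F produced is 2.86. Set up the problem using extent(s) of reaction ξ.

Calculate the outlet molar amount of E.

Conversion of D: D consumed = 0.725 × 482.6 = 349.9 mol/min = 1ξ₁ + 2ξ₂.
Selectivity: 2ξ₁ / (2ξ₂) = 2.86 → ξ₁ = 2.86 ξ₂.
Substitute: (1·2.86 + 2) ξ₂ = 349.9 → ξ₂ = 71.99 mol/min, ξ₁ = 205.9 mol/min.
Outlet amounts (n = n₀ + Σ ν·ξ):
  D: 482.6 − 1(205.9) − 2(71.99) = 132.7
  E: 0 + 2(205.9) = 411.8
  F: 0 + 2(71.99) = 144
  H: 0 + 2(71.99) = 144

412 mol/min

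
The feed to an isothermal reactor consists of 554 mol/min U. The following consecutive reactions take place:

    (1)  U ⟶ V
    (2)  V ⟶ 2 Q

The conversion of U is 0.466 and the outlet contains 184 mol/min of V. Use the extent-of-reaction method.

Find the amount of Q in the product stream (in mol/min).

Conversion of U: U consumed = 1ξ₁ = 0.466 × 554 → ξ₁ = 258.2 mol/min.
V balance: n_V = 0 + 1ξ₁ − 1ξ₂ = 184 → ξ₂ = (1·258.2 − 184)/1 = 74.16 mol/min.
Outlet amounts (n = n₀ + Σ ν·ξ):
  U: 554 − 1(258.2) = 295.8
  V: 0 + 1(258.2) − 1(74.16) = 184
  Q: 0 + 2(74.16) = 148.3

148 mol/min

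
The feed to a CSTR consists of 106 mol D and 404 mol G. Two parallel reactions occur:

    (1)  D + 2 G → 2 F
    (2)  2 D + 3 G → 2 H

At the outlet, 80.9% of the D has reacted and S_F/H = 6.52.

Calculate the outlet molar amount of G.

Conversion of D: D consumed = 0.809 × 106 = 85.75 mol = 1ξ₁ + 2ξ₂.
Selectivity: 2ξ₁ / (2ξ₂) = 6.52 → ξ₁ = 6.52 ξ₂.
Substitute: (1·6.52 + 2) ξ₂ = 85.75 → ξ₂ = 10.07 mol, ξ₁ = 65.62 mol.
Outlet amounts (n = n₀ + Σ ν·ξ):
  D: 106 − 1(65.62) − 2(10.07) = 20.25
  G: 404 − 2(65.62) − 3(10.07) = 242.6
  F: 0 + 2(65.62) = 131.2
  H: 0 + 2(10.07) = 20.13

243 mol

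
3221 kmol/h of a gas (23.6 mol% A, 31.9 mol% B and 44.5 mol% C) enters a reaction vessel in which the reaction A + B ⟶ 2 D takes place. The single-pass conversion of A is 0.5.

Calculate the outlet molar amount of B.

647 kmol/h

A reacted = 0.5 × 760.2 = 380.1 kmol/h; ν_A = −1, so ξ = 380.1/1 = 380.1 kmol/h.
Outlet amounts (n = n₀ + ν ξ):
  A: 760.2 − 1(380.1) = 380.1
  B: 1027 − 1(380.1) = 647.4
  D: 0 + 2(380.1) = 760.2
  C: 1433 (inert)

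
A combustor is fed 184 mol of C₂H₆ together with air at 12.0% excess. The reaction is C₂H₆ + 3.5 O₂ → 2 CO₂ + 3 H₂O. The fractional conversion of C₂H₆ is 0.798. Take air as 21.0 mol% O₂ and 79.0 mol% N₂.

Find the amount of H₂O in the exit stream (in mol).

440 mol

Stoichiometric O₂ = 3.5 × 184 = 644 mol; O₂ fed = 644 × 1.120 = 721.3 mol.
N₂ fed = 721.3 × 79/21 = 2713 mol.
Fuel reacted = 0.798 × 184 → ξ = 146.8 mol.
Outlet (n = n₀ + ν ξ):
  C₂H₆: 184 − 1(146.8) = 37.17
  O₂: 721.3 − 3.5(146.8) = 207.4
  N₂: 2713 (inert)
  CO₂: 0 + 2(146.8) = 293.7
  H₂O: 0 + 3(146.8) = 440.5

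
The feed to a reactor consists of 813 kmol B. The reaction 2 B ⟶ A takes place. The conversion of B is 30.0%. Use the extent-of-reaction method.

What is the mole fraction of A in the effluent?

B reacted = 0.3 × 813 = 243.9 kmol; ν_B = −2, so ξ = 243.9/2 = 121.9 kmol.
Outlet amounts (n = n₀ + ν ξ):
  B: 813 − 2(121.9) = 569.1
  A: 0 + 1(121.9) = 121.9
Total out = 691 kmol; y_A = 121.9 / 691 = 0.1765.

0.176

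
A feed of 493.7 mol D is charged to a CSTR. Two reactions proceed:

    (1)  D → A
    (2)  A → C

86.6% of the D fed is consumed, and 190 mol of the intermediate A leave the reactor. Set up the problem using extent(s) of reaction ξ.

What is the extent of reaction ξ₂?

Conversion of D: D consumed = 1ξ₁ = 0.866 × 493.7 → ξ₁ = 427.5 mol.
A balance: n_A = 0 + 1ξ₁ − 1ξ₂ = 190 → ξ₂ = (1·427.5 − 190)/1 = 237.5 mol.
Outlet amounts (n = n₀ + Σ ν·ξ):
  D: 493.7 − 1(427.5) = 66.16
  A: 0 + 1(427.5) − 1(237.5) = 190
  C: 0 + 1(237.5) = 237.5

ξ₂ = 238 mol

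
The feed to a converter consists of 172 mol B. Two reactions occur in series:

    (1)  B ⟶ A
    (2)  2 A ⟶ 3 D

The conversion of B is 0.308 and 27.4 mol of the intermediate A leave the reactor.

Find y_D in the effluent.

Conversion of B: B consumed = 1ξ₁ = 0.308 × 172 → ξ₁ = 52.98 mol.
A balance: n_A = 0 + 1ξ₁ − 2ξ₂ = 27.4 → ξ₂ = (1·52.98 − 27.4)/2 = 12.79 mol.
Outlet amounts (n = n₀ + Σ ν·ξ):
  B: 172 − 1(52.98) = 119
  A: 0 + 1(52.98) − 2(12.79) = 27.4
  D: 0 + 3(12.79) = 38.36
Total out = 184.8 mol; y_D = 38.36 / 184.8 = 0.2076.

0.208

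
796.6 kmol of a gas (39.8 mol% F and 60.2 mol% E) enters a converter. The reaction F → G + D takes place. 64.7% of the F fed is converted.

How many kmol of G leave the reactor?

F reacted = 0.647 × 317 = 205.1 kmol; ν_F = −1, so ξ = 205.1/1 = 205.1 kmol.
Outlet amounts (n = n₀ + ν ξ):
  F: 317 − 1(205.1) = 111.9
  G: 0 + 1(205.1) = 205.1
  D: 0 + 1(205.1) = 205.1
  E: 479.6 (inert)

205 kmol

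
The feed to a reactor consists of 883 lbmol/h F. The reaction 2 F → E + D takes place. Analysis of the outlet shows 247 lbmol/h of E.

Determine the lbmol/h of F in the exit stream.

389 lbmol/h

For E: n = n₀ + 1ξ → 247 = 0 + 1ξ, giving ξ = 247 lbmol/h.
Outlet amounts (n = n₀ + ν ξ):
  F: 883 − 2(247) = 389
  E: 0 + 1(247) = 247
  D: 0 + 1(247) = 247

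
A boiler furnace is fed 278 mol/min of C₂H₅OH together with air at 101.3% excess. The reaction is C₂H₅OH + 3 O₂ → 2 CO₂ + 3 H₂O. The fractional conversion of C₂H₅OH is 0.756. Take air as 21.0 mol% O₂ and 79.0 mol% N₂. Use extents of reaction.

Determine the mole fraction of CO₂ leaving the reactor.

Stoichiometric O₂ = 3 × 278 = 834 mol/min; O₂ fed = 834 × 2.013 = 1679 mol/min.
N₂ fed = 1679 × 79/21 = 6316 mol/min.
Fuel reacted = 0.756 × 278 → ξ = 210.2 mol/min.
Outlet (n = n₀ + ν ξ):
  C₂H₅OH: 278 − 1(210.2) = 67.83
  O₂: 1679 − 3(210.2) = 1048
  N₂: 6316 (inert)
  CO₂: 0 + 2(210.2) = 420.3
  H₂O: 0 + 3(210.2) = 630.5
Total out = 8483 mol/min; y_CO₂ = 420.3 / 8483 = 0.04955.

0.0496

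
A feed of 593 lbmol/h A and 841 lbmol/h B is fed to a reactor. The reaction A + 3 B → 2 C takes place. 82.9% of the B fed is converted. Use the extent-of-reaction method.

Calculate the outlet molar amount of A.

361 lbmol/h

B reacted = 0.829 × 841 = 697.2 lbmol/h; ν_B = −3, so ξ = 697.2/3 = 232.4 lbmol/h.
Outlet amounts (n = n₀ + ν ξ):
  A: 593 − 1(232.4) = 360.6
  B: 841 − 3(232.4) = 143.8
  C: 0 + 2(232.4) = 464.8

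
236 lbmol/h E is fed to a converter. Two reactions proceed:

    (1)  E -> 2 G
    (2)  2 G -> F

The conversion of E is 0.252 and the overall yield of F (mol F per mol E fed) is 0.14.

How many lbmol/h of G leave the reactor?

52.9 lbmol/h

Conversion of E: E consumed = 1ξ₁ = 0.252 × 236 → ξ₁ = 59.47 lbmol/h.
Yield of F: 1ξ₂ / 236 = 0.14 → ξ₂ = 33.04 lbmol/h.
Outlet amounts (n = n₀ + Σ ν·ξ):
  E: 236 − 1(59.47) = 176.5
  G: 0 + 2(59.47) − 2(33.04) = 52.86
  F: 0 + 1(33.04) = 33.04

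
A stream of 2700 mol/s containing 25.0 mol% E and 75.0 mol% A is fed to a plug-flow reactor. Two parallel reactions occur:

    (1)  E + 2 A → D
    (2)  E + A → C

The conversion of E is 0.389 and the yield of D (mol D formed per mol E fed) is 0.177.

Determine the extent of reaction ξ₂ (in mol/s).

ξ₂ = 143 mol/s

Yield of D: 1ξ₁ / 675 = 0.177 → ξ₁ = 119.5 mol/s.
Conversion of E: 1ξ₁ + 1ξ₂ = 0.389 × 675 = 262.6 → ξ₂ = 143.1 mol/s.
Outlet amounts (n = n₀ + Σ ν·ξ):
  E: 675 − 1(119.5) − 1(143.1) = 412.4
  A: 2025 − 2(119.5) − 1(143.1) = 1643
  D: 0 + 1(119.5) = 119.5
  C: 0 + 1(143.1) = 143.1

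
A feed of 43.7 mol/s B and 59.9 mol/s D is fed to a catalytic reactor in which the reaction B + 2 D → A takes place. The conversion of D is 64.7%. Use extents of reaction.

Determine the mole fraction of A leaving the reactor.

D reacted = 0.647 × 59.9 = 38.76 mol/s; ν_D = −2, so ξ = 38.76/2 = 19.38 mol/s.
Outlet amounts (n = n₀ + ν ξ):
  B: 43.7 − 1(19.38) = 24.32
  D: 59.9 − 2(19.38) = 21.14
  A: 0 + 1(19.38) = 19.38
Total out = 64.84 mol/s; y_A = 19.38 / 64.84 = 0.2988.

0.299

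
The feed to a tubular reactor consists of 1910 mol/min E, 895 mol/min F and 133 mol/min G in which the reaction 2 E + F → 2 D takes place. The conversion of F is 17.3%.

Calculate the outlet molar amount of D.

F reacted = 0.173 × 895 = 154.8 mol/min; ν_F = −1, so ξ = 154.8/1 = 154.8 mol/min.
Outlet amounts (n = n₀ + ν ξ):
  E: 1910 − 2(154.8) = 1600
  F: 895 − 1(154.8) = 740.2
  D: 0 + 2(154.8) = 309.7
  G: 133 (inert)

310 mol/min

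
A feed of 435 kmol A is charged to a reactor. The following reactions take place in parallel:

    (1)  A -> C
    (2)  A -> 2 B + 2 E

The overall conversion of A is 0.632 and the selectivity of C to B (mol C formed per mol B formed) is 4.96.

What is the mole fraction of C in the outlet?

Conversion of A: A consumed = 0.632 × 435 = 274.9 kmol = 1ξ₁ + 1ξ₂.
Selectivity: 1ξ₁ / (2ξ₂) = 4.96 → ξ₁ = 9.92 ξ₂.
Substitute: (1·9.92 + 1) ξ₂ = 274.9 → ξ₂ = 25.18 kmol, ξ₁ = 249.7 kmol.
Outlet amounts (n = n₀ + Σ ν·ξ):
  A: 435 − 1(249.7) − 1(25.18) = 160.1
  C: 0 + 1(249.7) = 249.7
  B: 0 + 2(25.18) = 50.35
  E: 0 + 2(25.18) = 50.35
Total out = 510.5 kmol; y_C = 249.7 / 510.5 = 0.4892.

0.489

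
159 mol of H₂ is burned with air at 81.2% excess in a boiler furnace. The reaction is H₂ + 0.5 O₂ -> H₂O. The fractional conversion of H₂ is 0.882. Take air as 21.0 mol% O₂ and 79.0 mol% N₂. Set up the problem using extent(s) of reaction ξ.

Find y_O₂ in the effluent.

0.0954

Stoichiometric O₂ = 0.5 × 159 = 79.5 mol; O₂ fed = 79.5 × 1.812 = 144.1 mol.
N₂ fed = 144.1 × 79/21 = 541.9 mol.
Fuel reacted = 0.882 × 159 → ξ = 140.2 mol.
Outlet (n = n₀ + ν ξ):
  H₂: 159 − 1(140.2) = 18.76
  O₂: 144.1 − 0.5(140.2) = 73.94
  N₂: 541.9 (inert)
  H₂O: 0 + 1(140.2) = 140.2
Total out = 774.9 mol; y_O₂ = 73.94 / 774.9 = 0.09542.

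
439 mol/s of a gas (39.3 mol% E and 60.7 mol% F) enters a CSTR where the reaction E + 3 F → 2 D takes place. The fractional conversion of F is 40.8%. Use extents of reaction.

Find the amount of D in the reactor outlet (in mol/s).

72.5 mol/s

F reacted = 0.408 × 266.5 = 108.7 mol/s; ν_F = −3, so ξ = 108.7/3 = 36.24 mol/s.
Outlet amounts (n = n₀ + ν ξ):
  E: 172.5 − 1(36.24) = 136.3
  F: 266.5 − 3(36.24) = 157.8
  D: 0 + 2(36.24) = 72.48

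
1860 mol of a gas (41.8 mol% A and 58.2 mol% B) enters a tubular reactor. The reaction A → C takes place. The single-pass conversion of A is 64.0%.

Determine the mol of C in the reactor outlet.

498 mol

A reacted = 0.64 × 777.5 = 497.6 mol; ν_A = −1, so ξ = 497.6/1 = 497.6 mol.
Outlet amounts (n = n₀ + ν ξ):
  A: 777.5 − 1(497.6) = 279.9
  C: 0 + 1(497.6) = 497.6
  B: 1083 (inert)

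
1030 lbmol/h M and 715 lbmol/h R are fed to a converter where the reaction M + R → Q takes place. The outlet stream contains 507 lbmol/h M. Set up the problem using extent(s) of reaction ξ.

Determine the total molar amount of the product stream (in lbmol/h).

1220 lbmol/h

For M: n = n₀ − 1ξ → 507 = 1030 − 1ξ, giving ξ = 523 lbmol/h.
Outlet amounts (n = n₀ + ν ξ):
  M: 1030 − 1(523) = 507
  R: 715 − 1(523) = 192
  Q: 0 + 1(523) = 523
Total out = 507 + 192 + 523 = 1222 lbmol/h.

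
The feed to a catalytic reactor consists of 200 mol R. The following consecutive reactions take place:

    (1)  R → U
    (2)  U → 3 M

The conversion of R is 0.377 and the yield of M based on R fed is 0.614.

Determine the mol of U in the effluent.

34.5 mol

Conversion of R: R consumed = 1ξ₁ = 0.377 × 200 → ξ₁ = 75.4 mol.
Yield of M: 3ξ₂ / 200 = 0.614 → ξ₂ = 40.93 mol.
Outlet amounts (n = n₀ + Σ ν·ξ):
  R: 200 − 1(75.4) = 124.6
  U: 0 + 1(75.4) − 1(40.93) = 34.47
  M: 0 + 3(40.93) = 122.8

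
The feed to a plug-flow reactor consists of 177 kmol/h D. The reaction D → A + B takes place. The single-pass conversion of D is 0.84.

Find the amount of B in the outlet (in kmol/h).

D reacted = 0.84 × 177 = 148.7 kmol/h; ν_D = −1, so ξ = 148.7/1 = 148.7 kmol/h.
Outlet amounts (n = n₀ + ν ξ):
  D: 177 − 1(148.7) = 28.32
  A: 0 + 1(148.7) = 148.7
  B: 0 + 1(148.7) = 148.7

149 kmol/h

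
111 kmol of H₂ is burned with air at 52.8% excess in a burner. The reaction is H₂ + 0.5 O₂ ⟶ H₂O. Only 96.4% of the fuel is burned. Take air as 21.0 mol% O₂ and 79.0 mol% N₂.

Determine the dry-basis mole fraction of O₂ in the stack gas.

0.0883

Stoichiometric O₂ = 0.5 × 111 = 55.5 kmol; O₂ fed = 55.5 × 1.528 = 84.8 kmol.
N₂ fed = 84.8 × 79/21 = 319 kmol.
Fuel reacted = 0.964 × 111 → ξ = 107 kmol.
Outlet (n = n₀ + ν ξ):
  H₂: 111 − 1(107) = 3.996
  O₂: 84.8 − 0.5(107) = 31.3
  N₂: 319 (inert)
  H₂O: 0 + 1(107) = 107
Dry total = 354.3 kmol; y_O₂ (dry) = 31.3 / 354.3 = 0.08834.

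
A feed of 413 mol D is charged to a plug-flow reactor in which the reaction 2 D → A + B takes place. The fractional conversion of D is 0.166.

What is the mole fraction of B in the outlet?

D reacted = 0.166 × 413 = 68.56 mol; ν_D = −2, so ξ = 68.56/2 = 34.28 mol.
Outlet amounts (n = n₀ + ν ξ):
  D: 413 − 2(34.28) = 344.4
  A: 0 + 1(34.28) = 34.28
  B: 0 + 1(34.28) = 34.28
Total out = 413 mol; y_B = 34.28 / 413 = 0.083.

0.083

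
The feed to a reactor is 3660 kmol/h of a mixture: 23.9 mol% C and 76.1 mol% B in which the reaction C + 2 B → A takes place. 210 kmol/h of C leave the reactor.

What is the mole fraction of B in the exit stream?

0.625

For C: n = n₀ − 1ξ → 210 = 874.7 − 1ξ, giving ξ = 664.7 kmol/h.
Outlet amounts (n = n₀ + ν ξ):
  C: 874.7 − 1(664.7) = 210
  B: 2785 − 2(664.7) = 1456
  A: 0 + 1(664.7) = 664.7
Total out = 2331 kmol/h; y_B = 1456 / 2331 = 0.6247.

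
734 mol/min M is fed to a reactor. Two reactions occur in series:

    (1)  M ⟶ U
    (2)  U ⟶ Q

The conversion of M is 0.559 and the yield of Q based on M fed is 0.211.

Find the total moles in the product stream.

734 mol/min

Conversion of M: M consumed = 1ξ₁ = 0.559 × 734 → ξ₁ = 410.3 mol/min.
Yield of Q: 1ξ₂ / 734 = 0.211 → ξ₂ = 154.9 mol/min.
Outlet amounts (n = n₀ + Σ ν·ξ):
  M: 734 − 1(410.3) = 323.7
  U: 0 + 1(410.3) − 1(154.9) = 255.4
  Q: 0 + 1(154.9) = 154.9
Total out = 323.7 + 255.4 + 154.9 = 734 mol/min.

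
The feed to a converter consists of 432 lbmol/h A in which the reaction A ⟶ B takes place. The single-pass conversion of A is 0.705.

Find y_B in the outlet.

0.705

A reacted = 0.705 × 432 = 304.6 lbmol/h; ν_A = −1, so ξ = 304.6/1 = 304.6 lbmol/h.
Outlet amounts (n = n₀ + ν ξ):
  A: 432 − 1(304.6) = 127.4
  B: 0 + 1(304.6) = 304.6
Total out = 432 lbmol/h; y_B = 304.6 / 432 = 0.705.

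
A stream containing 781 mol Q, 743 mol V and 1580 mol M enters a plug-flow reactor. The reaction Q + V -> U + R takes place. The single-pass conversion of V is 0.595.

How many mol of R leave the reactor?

V reacted = 0.595 × 743 = 442.1 mol; ν_V = −1, so ξ = 442.1/1 = 442.1 mol.
Outlet amounts (n = n₀ + ν ξ):
  Q: 781 − 1(442.1) = 338.9
  V: 743 − 1(442.1) = 300.9
  U: 0 + 1(442.1) = 442.1
  R: 0 + 1(442.1) = 442.1
  M: 1580 (inert)

442 mol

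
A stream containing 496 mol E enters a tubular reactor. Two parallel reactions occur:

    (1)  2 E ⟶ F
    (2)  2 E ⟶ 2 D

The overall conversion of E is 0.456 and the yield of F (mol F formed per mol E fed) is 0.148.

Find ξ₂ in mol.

Yield of F: 1ξ₁ / 496 = 0.148 → ξ₁ = 73.41 mol.
Conversion of E: 2ξ₁ + 2ξ₂ = 0.456 × 496 = 226.2 → ξ₂ = 39.68 mol.
Outlet amounts (n = n₀ + Σ ν·ξ):
  E: 496 − 2(73.41) − 2(39.68) = 269.8
  F: 0 + 1(73.41) = 73.41
  D: 0 + 2(39.68) = 79.36

ξ₂ = 39.7 mol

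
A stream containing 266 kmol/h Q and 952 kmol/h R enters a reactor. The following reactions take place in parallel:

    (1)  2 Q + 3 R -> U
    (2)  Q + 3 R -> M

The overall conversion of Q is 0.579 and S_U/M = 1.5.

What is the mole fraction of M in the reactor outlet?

0.0442

Conversion of Q: Q consumed = 0.579 × 266 = 154 kmol/h = 2ξ₁ + 1ξ₂.
Selectivity: 1ξ₁ / (1ξ₂) = 1.5 → ξ₁ = 1.5 ξ₂.
Substitute: (2·1.5 + 1) ξ₂ = 154 → ξ₂ = 38.5 kmol/h, ξ₁ = 57.76 kmol/h.
Outlet amounts (n = n₀ + Σ ν·ξ):
  Q: 266 − 2(57.76) − 1(38.5) = 112
  R: 952 − 3(57.76) − 3(38.5) = 663.2
  U: 0 + 1(57.76) = 57.76
  M: 0 + 1(38.5) = 38.5
Total out = 871.5 kmol/h; y_M = 38.5 / 871.5 = 0.04418.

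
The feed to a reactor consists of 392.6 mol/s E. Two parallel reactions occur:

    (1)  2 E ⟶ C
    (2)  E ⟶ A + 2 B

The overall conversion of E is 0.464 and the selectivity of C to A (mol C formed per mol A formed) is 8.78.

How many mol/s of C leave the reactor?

86.2 mol/s

Conversion of E: E consumed = 0.464 × 392.6 = 182.2 mol/s = 2ξ₁ + 1ξ₂.
Selectivity: 1ξ₁ / (1ξ₂) = 8.78 → ξ₁ = 8.78 ξ₂.
Substitute: (2·8.78 + 1) ξ₂ = 182.2 → ξ₂ = 9.815 mol/s, ξ₁ = 86.18 mol/s.
Outlet amounts (n = n₀ + Σ ν·ξ):
  E: 392.6 − 2(86.18) − 1(9.815) = 210.4
  C: 0 + 1(86.18) = 86.18
  A: 0 + 1(9.815) = 9.815
  B: 0 + 2(9.815) = 19.63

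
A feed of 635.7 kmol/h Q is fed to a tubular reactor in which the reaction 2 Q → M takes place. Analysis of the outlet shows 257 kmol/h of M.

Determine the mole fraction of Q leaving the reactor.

For M: n = n₀ + 1ξ → 257 = 0 + 1ξ, giving ξ = 257 kmol/h.
Outlet amounts (n = n₀ + ν ξ):
  Q: 635.7 − 2(257) = 121.7
  M: 0 + 1(257) = 257
Total out = 378.7 kmol/h; y_Q = 121.7 / 378.7 = 0.3214.

0.321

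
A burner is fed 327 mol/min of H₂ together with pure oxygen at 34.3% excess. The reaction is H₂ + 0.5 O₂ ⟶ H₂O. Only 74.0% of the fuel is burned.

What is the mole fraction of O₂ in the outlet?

Stoichiometric O₂ = 0.5 × 327 = 163.5 mol/min; O₂ fed = 163.5 × 1.343 = 219.6 mol/min.
Fuel reacted = 0.74 × 327 → ξ = 242 mol/min.
Outlet (n = n₀ + ν ξ):
  H₂: 327 − 1(242) = 85.02
  O₂: 219.6 − 0.5(242) = 98.59
  H₂O: 0 + 1(242) = 242
Total out = 425.6 mol/min; y_O₂ = 98.59 / 425.6 = 0.2317.

0.232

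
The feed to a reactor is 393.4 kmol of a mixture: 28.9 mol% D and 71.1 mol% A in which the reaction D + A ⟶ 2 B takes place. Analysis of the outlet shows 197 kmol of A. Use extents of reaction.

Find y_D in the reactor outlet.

0.0788

For A: n = n₀ − 1ξ → 197 = 279.7 − 1ξ, giving ξ = 82.71 kmol.
Outlet amounts (n = n₀ + ν ξ):
  D: 113.7 − 1(82.71) = 30.99
  A: 279.7 − 1(82.71) = 197
  B: 0 + 2(82.71) = 165.4
Total out = 393.4 kmol; y_D = 30.99 / 393.4 = 0.07876.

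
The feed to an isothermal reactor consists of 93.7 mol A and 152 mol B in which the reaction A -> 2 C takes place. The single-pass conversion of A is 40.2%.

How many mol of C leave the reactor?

75.3 mol

A reacted = 0.402 × 93.7 = 37.67 mol; ν_A = −1, so ξ = 37.67/1 = 37.67 mol.
Outlet amounts (n = n₀ + ν ξ):
  A: 93.7 − 1(37.67) = 56.03
  C: 0 + 2(37.67) = 75.33
  B: 152 (inert)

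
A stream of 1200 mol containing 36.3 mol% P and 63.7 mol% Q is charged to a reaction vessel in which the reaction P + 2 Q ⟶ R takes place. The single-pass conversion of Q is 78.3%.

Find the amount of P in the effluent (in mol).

136 mol

Q reacted = 0.783 × 764.4 = 598.5 mol; ν_Q = −2, so ξ = 598.5/2 = 299.3 mol.
Outlet amounts (n = n₀ + ν ξ):
  P: 435.6 − 1(299.3) = 136.3
  Q: 764.4 − 2(299.3) = 165.9
  R: 0 + 1(299.3) = 299.3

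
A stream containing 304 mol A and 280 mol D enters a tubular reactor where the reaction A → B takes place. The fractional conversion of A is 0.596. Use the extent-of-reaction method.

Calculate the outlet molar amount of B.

181 mol

A reacted = 0.596 × 304 = 181.2 mol; ν_A = −1, so ξ = 181.2/1 = 181.2 mol.
Outlet amounts (n = n₀ + ν ξ):
  A: 304 − 1(181.2) = 122.8
  B: 0 + 1(181.2) = 181.2
  D: 280 (inert)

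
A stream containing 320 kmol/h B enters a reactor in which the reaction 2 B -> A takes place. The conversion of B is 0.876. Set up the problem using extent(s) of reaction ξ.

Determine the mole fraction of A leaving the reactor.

0.779

B reacted = 0.876 × 320 = 280.3 kmol/h; ν_B = −2, so ξ = 280.3/2 = 140.2 kmol/h.
Outlet amounts (n = n₀ + ν ξ):
  B: 320 − 2(140.2) = 39.68
  A: 0 + 1(140.2) = 140.2
Total out = 179.8 kmol/h; y_A = 140.2 / 179.8 = 0.7794.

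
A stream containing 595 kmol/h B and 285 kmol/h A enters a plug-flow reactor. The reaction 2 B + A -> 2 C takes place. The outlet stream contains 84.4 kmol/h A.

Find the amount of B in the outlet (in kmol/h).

194 kmol/h

For A: n = n₀ − 1ξ → 84.4 = 285 − 1ξ, giving ξ = 200.6 kmol/h.
Outlet amounts (n = n₀ + ν ξ):
  B: 595 − 2(200.6) = 193.8
  A: 285 − 1(200.6) = 84.4
  C: 0 + 2(200.6) = 401.2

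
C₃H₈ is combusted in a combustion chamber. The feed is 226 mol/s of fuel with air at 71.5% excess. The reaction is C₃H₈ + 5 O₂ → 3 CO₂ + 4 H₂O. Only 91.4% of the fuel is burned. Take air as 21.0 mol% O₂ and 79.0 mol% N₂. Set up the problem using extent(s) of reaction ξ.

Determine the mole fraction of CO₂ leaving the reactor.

Stoichiometric O₂ = 5 × 226 = 1130 mol/s; O₂ fed = 1130 × 1.715 = 1938 mol/s.
N₂ fed = 1938 × 79/21 = 7290 mol/s.
Fuel reacted = 0.914 × 226 → ξ = 206.6 mol/s.
Outlet (n = n₀ + ν ξ):
  C₃H₈: 226 − 1(206.6) = 19.44
  O₂: 1938 − 5(206.6) = 905.1
  N₂: 7290 (inert)
  CO₂: 0 + 3(206.6) = 619.7
  H₂O: 0 + 4(206.6) = 826.3
Total out = 9661 mol/s; y_CO₂ = 619.7 / 9661 = 0.06414.

0.0641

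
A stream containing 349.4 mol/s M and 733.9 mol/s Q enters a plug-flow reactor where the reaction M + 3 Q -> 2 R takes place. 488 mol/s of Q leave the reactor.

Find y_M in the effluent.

0.291

For Q: n = n₀ − 3ξ → 488 = 733.9 − 3ξ, giving ξ = 81.97 mol/s.
Outlet amounts (n = n₀ + ν ξ):
  M: 349.4 − 1(81.97) = 267.4
  Q: 733.9 − 3(81.97) = 488
  R: 0 + 2(81.97) = 163.9
Total out = 919.4 mol/s; y_M = 267.4 / 919.4 = 0.2909.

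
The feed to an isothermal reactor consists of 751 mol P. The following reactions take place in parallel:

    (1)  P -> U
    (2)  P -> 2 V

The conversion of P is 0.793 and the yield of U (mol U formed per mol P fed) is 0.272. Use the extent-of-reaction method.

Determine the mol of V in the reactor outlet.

783 mol

Yield of U: 1ξ₁ / 751 = 0.272 → ξ₁ = 204.3 mol.
Conversion of P: 1ξ₁ + 1ξ₂ = 0.793 × 751 = 595.5 → ξ₂ = 391.3 mol.
Outlet amounts (n = n₀ + Σ ν·ξ):
  P: 751 − 1(204.3) − 1(391.3) = 155.5
  U: 0 + 1(204.3) = 204.3
  V: 0 + 2(391.3) = 782.5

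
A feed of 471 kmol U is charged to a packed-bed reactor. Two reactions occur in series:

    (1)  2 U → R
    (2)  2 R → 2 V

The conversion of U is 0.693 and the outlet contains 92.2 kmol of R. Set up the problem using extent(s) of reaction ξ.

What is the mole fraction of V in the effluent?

Conversion of U: U consumed = 2ξ₁ = 0.693 × 471 → ξ₁ = 163.2 kmol.
R balance: n_R = 0 + 1ξ₁ − 2ξ₂ = 92.2 → ξ₂ = (1·163.2 − 92.2)/2 = 35.5 kmol.
Outlet amounts (n = n₀ + Σ ν·ξ):
  U: 471 − 2(163.2) = 144.6
  R: 0 + 1(163.2) − 2(35.5) = 92.2
  V: 0 + 2(35.5) = 71
Total out = 307.8 kmol; y_V = 71 / 307.8 = 0.2307.

0.231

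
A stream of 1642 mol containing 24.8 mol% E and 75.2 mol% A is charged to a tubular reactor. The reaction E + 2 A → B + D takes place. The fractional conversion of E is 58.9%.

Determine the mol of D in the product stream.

240 mol

E reacted = 0.589 × 407.2 = 239.9 mol; ν_E = −1, so ξ = 239.9/1 = 239.9 mol.
Outlet amounts (n = n₀ + ν ξ):
  E: 407.2 − 1(239.9) = 167.4
  A: 1235 − 2(239.9) = 755.1
  B: 0 + 1(239.9) = 239.9
  D: 0 + 1(239.9) = 239.9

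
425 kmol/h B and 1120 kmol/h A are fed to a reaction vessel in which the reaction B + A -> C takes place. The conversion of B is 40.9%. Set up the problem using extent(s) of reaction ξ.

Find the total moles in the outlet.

B reacted = 0.409 × 425 = 173.8 kmol/h; ν_B = −1, so ξ = 173.8/1 = 173.8 kmol/h.
Outlet amounts (n = n₀ + ν ξ):
  B: 425 − 1(173.8) = 251.2
  A: 1120 − 1(173.8) = 946.2
  C: 0 + 1(173.8) = 173.8
Total out = 251.2 + 946.2 + 173.8 = 1371 kmol/h.

1370 kmol/h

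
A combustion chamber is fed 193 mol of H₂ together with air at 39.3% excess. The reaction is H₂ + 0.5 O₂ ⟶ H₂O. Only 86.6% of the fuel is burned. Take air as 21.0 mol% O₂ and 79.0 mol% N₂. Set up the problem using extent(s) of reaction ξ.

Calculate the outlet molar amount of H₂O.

Stoichiometric O₂ = 0.5 × 193 = 96.5 mol; O₂ fed = 96.5 × 1.393 = 134.4 mol.
N₂ fed = 134.4 × 79/21 = 505.7 mol.
Fuel reacted = 0.866 × 193 → ξ = 167.1 mol.
Outlet (n = n₀ + ν ξ):
  H₂: 193 − 1(167.1) = 25.86
  O₂: 134.4 − 0.5(167.1) = 50.86
  N₂: 505.7 (inert)
  H₂O: 0 + 1(167.1) = 167.1

167 mol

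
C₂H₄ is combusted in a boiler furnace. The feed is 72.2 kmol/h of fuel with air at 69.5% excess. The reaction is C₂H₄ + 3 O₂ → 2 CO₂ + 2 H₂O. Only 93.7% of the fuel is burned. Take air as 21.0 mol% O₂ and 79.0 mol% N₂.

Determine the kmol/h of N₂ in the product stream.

1380 kmol/h

Stoichiometric O₂ = 3 × 72.2 = 216.6 kmol/h; O₂ fed = 216.6 × 1.695 = 367.1 kmol/h.
N₂ fed = 367.1 × 79/21 = 1381 kmol/h.
Fuel reacted = 0.937 × 72.2 → ξ = 67.65 kmol/h.
Outlet (n = n₀ + ν ξ):
  C₂H₄: 72.2 − 1(67.65) = 4.549
  O₂: 367.1 − 3(67.65) = 164.2
  N₂: 1381 (inert)
  CO₂: 0 + 2(67.65) = 135.3
  H₂O: 0 + 2(67.65) = 135.3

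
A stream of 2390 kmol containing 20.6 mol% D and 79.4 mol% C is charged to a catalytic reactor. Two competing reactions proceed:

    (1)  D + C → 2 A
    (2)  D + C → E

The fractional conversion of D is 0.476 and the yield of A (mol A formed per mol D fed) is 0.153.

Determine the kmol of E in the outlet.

197 kmol

Yield of A: 2ξ₁ / 492.3 = 0.153 → ξ₁ = 37.66 kmol.
Conversion of D: 1ξ₁ + 1ξ₂ = 0.476 × 492.3 = 234.4 → ξ₂ = 196.7 kmol.
Outlet amounts (n = n₀ + Σ ν·ξ):
  D: 492.3 − 1(37.66) − 1(196.7) = 258
  C: 1898 − 1(37.66) − 1(196.7) = 1663
  A: 0 + 2(37.66) = 75.33
  E: 0 + 1(196.7) = 196.7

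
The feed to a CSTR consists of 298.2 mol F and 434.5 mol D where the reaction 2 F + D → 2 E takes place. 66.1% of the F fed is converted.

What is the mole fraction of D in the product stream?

F reacted = 0.661 × 298.2 = 197.1 mol; ν_F = −2, so ξ = 197.1/2 = 98.56 mol.
Outlet amounts (n = n₀ + ν ξ):
  F: 298.2 − 2(98.56) = 101.1
  D: 434.5 − 1(98.56) = 335.9
  E: 0 + 2(98.56) = 197.1
Total out = 634.1 mol; y_D = 335.9 / 634.1 = 0.5298.

0.53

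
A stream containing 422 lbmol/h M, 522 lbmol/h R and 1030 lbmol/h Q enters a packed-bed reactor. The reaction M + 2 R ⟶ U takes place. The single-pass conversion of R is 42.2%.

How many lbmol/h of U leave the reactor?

110 lbmol/h

R reacted = 0.422 × 522 = 220.3 lbmol/h; ν_R = −2, so ξ = 220.3/2 = 110.1 lbmol/h.
Outlet amounts (n = n₀ + ν ξ):
  M: 422 − 1(110.1) = 311.9
  R: 522 − 2(110.1) = 301.7
  U: 0 + 1(110.1) = 110.1
  Q: 1030 (inert)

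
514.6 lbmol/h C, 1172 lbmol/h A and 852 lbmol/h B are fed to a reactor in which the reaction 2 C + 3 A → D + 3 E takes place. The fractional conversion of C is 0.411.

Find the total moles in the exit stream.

C reacted = 0.411 × 514.6 = 211.5 lbmol/h; ν_C = −2, so ξ = 211.5/2 = 105.8 lbmol/h.
Outlet amounts (n = n₀ + ν ξ):
  C: 514.6 − 2(105.8) = 303.1
  A: 1172 − 3(105.8) = 854.7
  D: 0 + 1(105.8) = 105.8
  E: 0 + 3(105.8) = 317.3
  B: 852 (inert)
Total out = 303.1 + 854.7 + 105.8 + 317.3 + 852 = 2433 lbmol/h.

2430 lbmol/h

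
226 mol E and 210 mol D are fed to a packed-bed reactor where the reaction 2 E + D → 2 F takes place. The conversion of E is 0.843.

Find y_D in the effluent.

E reacted = 0.843 × 226 = 190.5 mol; ν_E = −2, so ξ = 190.5/2 = 95.26 mol.
Outlet amounts (n = n₀ + ν ξ):
  E: 226 − 2(95.26) = 35.48
  D: 210 − 1(95.26) = 114.7
  F: 0 + 2(95.26) = 190.5
Total out = 340.7 mol; y_D = 114.7 / 340.7 = 0.3367.

0.337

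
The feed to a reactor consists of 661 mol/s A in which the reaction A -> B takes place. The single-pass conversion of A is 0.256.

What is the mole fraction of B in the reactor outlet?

0.256

A reacted = 0.256 × 661 = 169.2 mol/s; ν_A = −1, so ξ = 169.2/1 = 169.2 mol/s.
Outlet amounts (n = n₀ + ν ξ):
  A: 661 − 1(169.2) = 491.8
  B: 0 + 1(169.2) = 169.2
Total out = 661 mol/s; y_B = 169.2 / 661 = 0.256.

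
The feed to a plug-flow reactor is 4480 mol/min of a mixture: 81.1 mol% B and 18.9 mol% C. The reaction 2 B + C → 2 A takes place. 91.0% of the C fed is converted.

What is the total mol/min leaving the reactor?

C reacted = 0.91 × 846.7 = 770.5 mol/min; ν_C = −1, so ξ = 770.5/1 = 770.5 mol/min.
Outlet amounts (n = n₀ + ν ξ):
  B: 3633 − 2(770.5) = 2092
  C: 846.7 − 1(770.5) = 76.2
  A: 0 + 2(770.5) = 1541
Total out = 2092 + 76.2 + 1541 = 3709 mol/min.

3710 mol/min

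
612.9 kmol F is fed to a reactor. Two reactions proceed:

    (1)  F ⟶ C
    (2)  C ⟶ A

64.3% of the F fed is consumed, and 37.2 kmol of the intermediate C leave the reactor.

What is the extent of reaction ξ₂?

Conversion of F: F consumed = 1ξ₁ = 0.643 × 612.9 → ξ₁ = 394.1 kmol.
C balance: n_C = 0 + 1ξ₁ − 1ξ₂ = 37.2 → ξ₂ = (1·394.1 − 37.2)/1 = 356.9 kmol.
Outlet amounts (n = n₀ + Σ ν·ξ):
  F: 612.9 − 1(394.1) = 218.8
  C: 0 + 1(394.1) − 1(356.9) = 37.2
  A: 0 + 1(356.9) = 356.9

ξ₂ = 357 kmol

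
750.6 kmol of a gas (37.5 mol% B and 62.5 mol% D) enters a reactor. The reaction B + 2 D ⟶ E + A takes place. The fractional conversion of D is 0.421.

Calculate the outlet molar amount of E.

98.8 kmol

D reacted = 0.421 × 469.1 = 197.5 kmol; ν_D = −2, so ξ = 197.5/2 = 98.75 kmol.
Outlet amounts (n = n₀ + ν ξ):
  B: 281.5 − 1(98.75) = 182.7
  D: 469.1 − 2(98.75) = 271.6
  E: 0 + 1(98.75) = 98.75
  A: 0 + 1(98.75) = 98.75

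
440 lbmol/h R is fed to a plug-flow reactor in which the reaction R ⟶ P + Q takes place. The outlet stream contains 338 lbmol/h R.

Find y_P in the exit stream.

For R: n = n₀ − 1ξ → 338 = 440 − 1ξ, giving ξ = 102 lbmol/h.
Outlet amounts (n = n₀ + ν ξ):
  R: 440 − 1(102) = 338
  P: 0 + 1(102) = 102
  Q: 0 + 1(102) = 102
Total out = 542 lbmol/h; y_P = 102 / 542 = 0.1882.

0.188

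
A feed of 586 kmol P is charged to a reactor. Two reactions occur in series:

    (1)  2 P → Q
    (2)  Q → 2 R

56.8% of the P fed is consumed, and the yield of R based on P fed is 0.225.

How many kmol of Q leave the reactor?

100 kmol

Conversion of P: P consumed = 2ξ₁ = 0.568 × 586 → ξ₁ = 166.4 kmol.
Yield of R: 2ξ₂ / 586 = 0.225 → ξ₂ = 65.92 kmol.
Outlet amounts (n = n₀ + Σ ν·ξ):
  P: 586 − 2(166.4) = 253.2
  Q: 0 + 1(166.4) − 1(65.92) = 100.5
  R: 0 + 2(65.92) = 131.8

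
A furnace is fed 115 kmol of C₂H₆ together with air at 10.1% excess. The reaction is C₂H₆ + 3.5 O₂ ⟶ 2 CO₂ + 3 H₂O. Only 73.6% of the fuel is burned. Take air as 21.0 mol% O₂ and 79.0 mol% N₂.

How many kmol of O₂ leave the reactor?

Stoichiometric O₂ = 3.5 × 115 = 402.5 kmol; O₂ fed = 402.5 × 1.101 = 443.2 kmol.
N₂ fed = 443.2 × 79/21 = 1667 kmol.
Fuel reacted = 0.736 × 115 → ξ = 84.64 kmol.
Outlet (n = n₀ + ν ξ):
  C₂H₆: 115 − 1(84.64) = 30.36
  O₂: 443.2 − 3.5(84.64) = 146.9
  N₂: 1667 (inert)
  CO₂: 0 + 2(84.64) = 169.3
  H₂O: 0 + 3(84.64) = 253.9

147 kmol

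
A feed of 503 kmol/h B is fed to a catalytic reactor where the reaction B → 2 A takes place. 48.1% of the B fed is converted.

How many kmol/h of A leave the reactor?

484 kmol/h

B reacted = 0.481 × 503 = 241.9 kmol/h; ν_B = −1, so ξ = 241.9/1 = 241.9 kmol/h.
Outlet amounts (n = n₀ + ν ξ):
  B: 503 − 1(241.9) = 261.1
  A: 0 + 2(241.9) = 483.9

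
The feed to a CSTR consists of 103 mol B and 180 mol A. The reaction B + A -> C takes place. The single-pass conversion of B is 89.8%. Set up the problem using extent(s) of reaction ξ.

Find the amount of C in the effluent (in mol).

92.5 mol

B reacted = 0.898 × 103 = 92.49 mol; ν_B = −1, so ξ = 92.49/1 = 92.49 mol.
Outlet amounts (n = n₀ + ν ξ):
  B: 103 − 1(92.49) = 10.51
  A: 180 − 1(92.49) = 87.51
  C: 0 + 1(92.49) = 92.49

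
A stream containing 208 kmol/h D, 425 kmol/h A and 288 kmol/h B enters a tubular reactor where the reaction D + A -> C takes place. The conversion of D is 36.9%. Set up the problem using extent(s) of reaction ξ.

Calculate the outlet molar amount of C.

D reacted = 0.369 × 208 = 76.75 kmol/h; ν_D = −1, so ξ = 76.75/1 = 76.75 kmol/h.
Outlet amounts (n = n₀ + ν ξ):
  D: 208 − 1(76.75) = 131.2
  A: 425 − 1(76.75) = 348.2
  C: 0 + 1(76.75) = 76.75
  B: 288 (inert)

76.8 kmol/h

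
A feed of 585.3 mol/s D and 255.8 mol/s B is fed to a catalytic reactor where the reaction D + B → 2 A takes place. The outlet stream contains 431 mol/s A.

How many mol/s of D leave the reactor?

370 mol/s

For A: n = n₀ + 2ξ → 431 = 0 + 2ξ, giving ξ = 215.5 mol/s.
Outlet amounts (n = n₀ + ν ξ):
  D: 585.3 − 1(215.5) = 369.8
  B: 255.8 − 1(215.5) = 40.3
  A: 0 + 2(215.5) = 431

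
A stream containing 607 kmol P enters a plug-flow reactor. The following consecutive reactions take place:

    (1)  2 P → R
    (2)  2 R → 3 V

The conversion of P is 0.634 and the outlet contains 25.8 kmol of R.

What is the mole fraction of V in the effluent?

0.502

Conversion of P: P consumed = 2ξ₁ = 0.634 × 607 → ξ₁ = 192.4 kmol.
R balance: n_R = 0 + 1ξ₁ − 2ξ₂ = 25.8 → ξ₂ = (1·192.4 − 25.8)/2 = 83.31 kmol.
Outlet amounts (n = n₀ + Σ ν·ξ):
  P: 607 − 2(192.4) = 222.2
  R: 0 + 1(192.4) − 2(83.31) = 25.8
  V: 0 + 3(83.31) = 249.9
Total out = 497.9 kmol; y_V = 249.9 / 497.9 = 0.502.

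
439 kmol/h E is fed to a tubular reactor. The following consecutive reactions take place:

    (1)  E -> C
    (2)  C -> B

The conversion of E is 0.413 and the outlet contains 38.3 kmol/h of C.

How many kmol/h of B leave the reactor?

Conversion of E: E consumed = 1ξ₁ = 0.413 × 439 → ξ₁ = 181.3 kmol/h.
C balance: n_C = 0 + 1ξ₁ − 1ξ₂ = 38.3 → ξ₂ = (1·181.3 − 38.3)/1 = 143 kmol/h.
Outlet amounts (n = n₀ + Σ ν·ξ):
  E: 439 − 1(181.3) = 257.7
  C: 0 + 1(181.3) − 1(143) = 38.3
  B: 0 + 1(143) = 143

143 kmol/h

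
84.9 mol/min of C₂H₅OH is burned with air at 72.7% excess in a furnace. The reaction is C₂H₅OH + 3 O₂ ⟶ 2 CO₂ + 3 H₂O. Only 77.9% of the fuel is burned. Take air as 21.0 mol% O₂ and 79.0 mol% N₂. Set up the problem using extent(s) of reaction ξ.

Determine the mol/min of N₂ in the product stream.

Stoichiometric O₂ = 3 × 84.9 = 254.7 mol/min; O₂ fed = 254.7 × 1.727 = 439.9 mol/min.
N₂ fed = 439.9 × 79/21 = 1655 mol/min.
Fuel reacted = 0.779 × 84.9 → ξ = 66.14 mol/min.
Outlet (n = n₀ + ν ξ):
  C₂H₅OH: 84.9 − 1(66.14) = 18.76
  O₂: 439.9 − 3(66.14) = 241.5
  N₂: 1655 (inert)
  CO₂: 0 + 2(66.14) = 132.3
  H₂O: 0 + 3(66.14) = 198.4

1650 mol/min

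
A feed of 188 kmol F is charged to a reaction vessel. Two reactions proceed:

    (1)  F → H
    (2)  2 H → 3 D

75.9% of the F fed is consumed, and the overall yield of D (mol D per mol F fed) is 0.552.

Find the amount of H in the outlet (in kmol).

Conversion of F: F consumed = 1ξ₁ = 0.759 × 188 → ξ₁ = 142.7 kmol.
Yield of D: 3ξ₂ / 188 = 0.552 → ξ₂ = 34.59 kmol.
Outlet amounts (n = n₀ + Σ ν·ξ):
  F: 188 − 1(142.7) = 45.31
  H: 0 + 1(142.7) − 2(34.59) = 73.51
  D: 0 + 3(34.59) = 103.8

73.5 kmol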